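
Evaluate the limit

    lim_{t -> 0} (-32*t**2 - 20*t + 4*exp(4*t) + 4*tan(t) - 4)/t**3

44

Substitution gives 0/0; apply L'Hôpital's rule 3 times.
After differentiating numerator and denominator 3 times the quotient is (256*e^(4*t) + 24*tan(t)^4 + 32*tan(t)^2 + 8)/(6); at t = 0 this is 44.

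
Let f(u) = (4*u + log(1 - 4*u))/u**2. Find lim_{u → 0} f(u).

Direct substitution gives 0/0.
Apply L'Hôpital: lim (4 - 4/(1 - 4*u))/(2*u), still 0/0.
After 2 applications of L'Hôpital's rule the quotient is (-16/(1 - 4*u)^2)/(2); substituting u = 0 gives -8.

-8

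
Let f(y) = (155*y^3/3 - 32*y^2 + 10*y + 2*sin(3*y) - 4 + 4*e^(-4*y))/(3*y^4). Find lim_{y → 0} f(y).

128/9

Substitution gives 0/0; apply L'Hôpital's rule 4 times.
After differentiating numerator and denominator 4 times the quotient is (162*sin(3*y) + 1024*e^(-4*y))/(72); at y = 0 this is 128/9.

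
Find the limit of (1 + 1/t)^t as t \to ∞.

e

Let L be the limit and take ln: ln L = lim (t)·ln(1 + 1/t) = lim (t)·(1/t + O(1/t²)) = 1.
Hence L = e^(1).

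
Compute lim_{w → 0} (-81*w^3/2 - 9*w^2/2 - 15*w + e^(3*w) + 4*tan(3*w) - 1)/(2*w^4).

27/16

Substitution gives 0/0; apply L'Hôpital's rule 4 times.
After differentiating numerator and denominator 4 times the quotient is (81*e^(3*w) + 7776*tan(3*w)^5 + 12960*tan(3*w)^3 + 5184*tan(3*w))/(48); at w = 0 this is 27/16.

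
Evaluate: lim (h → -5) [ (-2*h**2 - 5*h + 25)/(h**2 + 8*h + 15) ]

Since h = -5 makes numerator and denominator zero, (h + 5) divides both.
Cancelling it gives (5 - 2*h)/(h + 3); now plug in h = -5 to get -15/2.

-15/2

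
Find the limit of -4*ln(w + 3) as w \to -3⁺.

As w → -3⁺, w + 3 → 0⁺ and ln(w + 3) → −∞.
Multiplying by -4 gives ∞.

∞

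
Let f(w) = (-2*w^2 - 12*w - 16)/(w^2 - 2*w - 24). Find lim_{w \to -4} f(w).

At w = -4 both the top and bottom vanish — a removable singularity. Factoring out (w + 4) from each leaves (-2*w - 4)/(w - 6), which at w = -4 equals -2/5.

-2/5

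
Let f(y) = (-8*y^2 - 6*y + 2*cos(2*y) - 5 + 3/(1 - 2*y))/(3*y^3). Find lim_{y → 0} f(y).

8

Substitution gives 0/0; apply L'Hôpital's rule 3 times.
After differentiating numerator and denominator 3 times the quotient is (16*sin(2*y) + 144/(2*y - 1)^4)/(18); at y = 0 this is 8.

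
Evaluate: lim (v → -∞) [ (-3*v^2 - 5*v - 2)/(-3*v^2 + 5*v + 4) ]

Numerator and denominator both have degree 2.
Dividing every term by v^2, all lower-order terms vanish and the limit is the ratio of leading coefficients, -3/(-3) = 1.

1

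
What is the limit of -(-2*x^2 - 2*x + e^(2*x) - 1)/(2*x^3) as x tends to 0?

-2/3

Direct substitution gives 0/0.
Apply L'Hôpital: lim (-4*x + 2*e^(2*x) - 2)/(-6*x^2), still 0/0.
Apply L'Hôpital: lim (4*e^(2*x) - 4)/(-12*x), still 0/0.
After 3 applications of L'Hôpital's rule the quotient is (8*e^(2*x))/(-12); substituting x = 0 gives -2/3.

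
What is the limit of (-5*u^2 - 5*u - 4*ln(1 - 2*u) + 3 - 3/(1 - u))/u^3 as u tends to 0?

Substitution gives 0/0; apply L'Hôpital's rule 3 times.
After differentiating numerator and denominator 3 times the quotient is (-64/(2*u - 1)^3 - 18/(u - 1)^4)/(6); at u = 0 this is 23/3.

23/3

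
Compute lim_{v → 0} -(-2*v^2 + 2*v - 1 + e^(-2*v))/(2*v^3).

2/3

Direct substitution gives 0/0.
Apply L'Hôpital: lim (-4*v + 2 - 2*e^(-2*v))/(-6*v^2), still 0/0.
Apply L'Hôpital: lim (-4 + 4*e^(-2*v))/(-12*v), still 0/0.
After 3 applications of L'Hôpital's rule the quotient is (-8*e^(-2*v))/(-12); substituting v = 0 gives 2/3.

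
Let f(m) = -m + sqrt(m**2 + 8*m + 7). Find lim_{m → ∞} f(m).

4

An ∞ − ∞ form. Rationalising with the conjugate, the difference becomes (8m + 7) / (√(m^2 + 8*m + 7) + m).
For large m the denominator behaves like 2·m, so the quotient tends to 8/2 = 4.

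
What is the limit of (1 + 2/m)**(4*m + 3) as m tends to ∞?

The base → 1 and the exponent → ∞: a 1^∞ form.
Take logarithms: (4m + 3)·ln(1 + 2/m). Since ln(1+u) ~ u for small u, this behaves like (4m)·(2/m) → 8.
So the limit is e^(8).

e^(8)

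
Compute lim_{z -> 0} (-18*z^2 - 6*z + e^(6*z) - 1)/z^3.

Direct substitution gives 0/0.
Apply L'Hôpital: lim (-36*z + 6*e^(6*z) - 6)/(3*z^2), still 0/0.
Apply L'Hôpital: lim (36*e^(6*z) - 36)/(6*z), still 0/0.
After 3 applications of L'Hôpital's rule the quotient is (216*e^(6*z))/(6); substituting z = 0 gives 36.

36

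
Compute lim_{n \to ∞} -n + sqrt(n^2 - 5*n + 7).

An ∞ − ∞ form. Rationalising with the conjugate, the difference becomes (-5n + 7) / (√(n^2 - 5*n + 7) + n).
For large n the denominator behaves like 2·n, so the quotient tends to -5/2 = -5/2.

-5/2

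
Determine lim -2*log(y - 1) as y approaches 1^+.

∞

As y → 1⁺, y - 1 → 0⁺ and ln(y - 1) → −∞.
Multiplying by -2 gives ∞.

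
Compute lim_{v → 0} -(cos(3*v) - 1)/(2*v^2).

9/4

Direct substitution gives 0/0.
Apply L'Hôpital: lim (-3*sin(3*v))/(-4*v), still 0/0.
After 2 applications of L'Hôpital's rule the quotient is (-9*cos(3*v))/(-4); substituting v = 0 gives 9/4.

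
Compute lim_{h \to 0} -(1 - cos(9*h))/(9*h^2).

Substitution gives 0/0.
Use (1 − cos u)/u² → 1/2 with u = 9h: the limit is 9²/(2·(-9)) = -9/2.

-9/2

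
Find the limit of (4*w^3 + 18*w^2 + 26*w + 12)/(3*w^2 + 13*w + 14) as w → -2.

2

Since w = -2 makes numerator and denominator zero, (w + 2) divides both.
Cancelling it gives (4*w^2 + 10*w + 6)/(3*w + 7); now plug in w = -2 to get 2.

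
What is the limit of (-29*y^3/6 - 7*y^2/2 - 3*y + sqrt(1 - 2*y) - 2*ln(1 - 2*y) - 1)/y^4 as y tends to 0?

59/8

Substitution gives 0/0 (the numerator vanishes to order 4).
Expand each term to order y^4: the coefficient of y^4 in √(1 - 2y) is -5/8 and in -2·ln(1 - 2y) is 8.
Lower-order terms cancel with the polynomial part, so the numerator is (59/8)·y^4 + o(y^4), and the limit is (59/8)/(1) = 59/8.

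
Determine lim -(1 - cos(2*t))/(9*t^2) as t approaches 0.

-2/9

Substitution gives 0/0.
Use (1 − cos u)/u² → 1/2 with u = 2t: the limit is 2²/(2·(-9)) = -2/9.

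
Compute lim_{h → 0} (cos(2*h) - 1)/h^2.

-2

Direct substitution gives 0/0.
Apply L'Hôpital: lim (-2*sin(2*h))/(2*h), still 0/0.
After 2 applications of L'Hôpital's rule the quotient is (-4*cos(2*h))/(2); substituting h = 0 gives -2.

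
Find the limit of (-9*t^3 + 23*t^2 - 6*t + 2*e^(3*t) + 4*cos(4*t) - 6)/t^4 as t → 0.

Substitution gives 0/0 (the numerator vanishes to order 4).
Expand each term to order t^4: the coefficient of t^4 in 2·e^(3t) is 27/4 and in 4·cos(4t) is 128/3.
Lower-order terms cancel with the polynomial part, so the numerator is (593/12)·t^4 + o(t^4), and the limit is (593/12)/(1) = 593/12.

593/12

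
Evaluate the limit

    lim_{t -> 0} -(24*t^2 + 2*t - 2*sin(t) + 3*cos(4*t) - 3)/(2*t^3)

-1/6

Substitution gives 0/0; apply L'Hôpital's rule 3 times.
After differentiating numerator and denominator 3 times the quotient is (192*sin(4*t) + 2*cos(t))/(-12); at t = 0 this is -1/6.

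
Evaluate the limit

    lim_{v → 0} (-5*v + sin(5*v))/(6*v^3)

Direct substitution gives 0/0.
Apply L'Hôpital: lim (5*cos(5*v) - 5)/(18*v^2), still 0/0.
Apply L'Hôpital: lim (-25*sin(5*v))/(36*v), still 0/0.
After 3 applications of L'Hôpital's rule the quotient is (-125*cos(5*v))/(36); substituting v = 0 gives -125/36.

-125/36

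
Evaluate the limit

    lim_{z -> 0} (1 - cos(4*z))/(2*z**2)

4

Substitution gives 0/0.
Use (1 − cos u)/u² → 1/2 with u = 4z: the limit is 4²/(2·2) = 4.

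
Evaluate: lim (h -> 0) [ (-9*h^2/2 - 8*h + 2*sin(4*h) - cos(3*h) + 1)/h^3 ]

Substitution gives 0/0; apply L'Hôpital's rule 3 times.
After differentiating numerator and denominator 3 times the quotient is (-27*sin(3*h) - 128*cos(4*h))/(6); at h = 0 this is -64/3.

-64/3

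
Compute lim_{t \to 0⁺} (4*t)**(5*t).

1

Base → 0⁺ and exponent → 0⁺: a 0^0 form.
Take logs: 5t·ln(4t). This is 0·(−∞); rewriting as ln(4t)/(1/(5t)) and applying L'Hôpital gives 0.
Hence the limit is e^0 = 1.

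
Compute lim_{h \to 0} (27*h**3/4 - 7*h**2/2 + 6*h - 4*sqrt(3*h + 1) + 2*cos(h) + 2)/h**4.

Substitution gives 0/0; apply L'Hôpital's rule 4 times.
After differentiating numerator and denominator 4 times the quotient is (2*cos(h) + 1215/(4*(3*h + 1)^(7/2)))/(24); at h = 0 this is 1223/96.

1223/96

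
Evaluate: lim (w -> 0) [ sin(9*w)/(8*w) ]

9/8

Substitution gives 0/0.
Write it as (9/8)·sin(9w)/(9w); since sin(u)/u → 1, the limit is 9/8.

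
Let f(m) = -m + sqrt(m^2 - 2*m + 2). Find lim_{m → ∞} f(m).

-1

An ∞ − ∞ form. Rationalising with the conjugate, the difference becomes (-2m + 2) / (√(m^2 - 2*m + 2) + m).
For large m the denominator behaves like 2·m, so the quotient tends to -2/2 = -1.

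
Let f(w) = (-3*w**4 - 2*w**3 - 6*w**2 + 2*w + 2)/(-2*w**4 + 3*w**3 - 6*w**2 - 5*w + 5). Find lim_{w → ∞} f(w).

Numerator and denominator both have degree 4.
Dividing every term by w^4, all lower-order terms vanish and the limit is the ratio of leading coefficients, -3/(-2) = 3/2.

3/2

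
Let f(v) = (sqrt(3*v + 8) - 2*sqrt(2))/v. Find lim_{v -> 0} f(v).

3*√(2)/8

Substitution gives 0/0. Multiply numerator and denominator by the conjugate √(8 + 3v) + √8.
The numerator becomes (8 + 3v) − 8 = 3v, so the expression simplifies to 3/(√(8 + 3v) + √8).
Letting v → 0 gives 3/(2√8) = 3*√(2)/8.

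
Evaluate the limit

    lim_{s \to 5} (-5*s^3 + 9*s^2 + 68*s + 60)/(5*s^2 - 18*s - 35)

-217/32

At s = 5 both the top and bottom vanish — a removable singularity. Factoring out (s - 5) from each leaves (-5*s^2 - 16*s - 12)/(5*s + 7), which at s = 5 equals -217/32.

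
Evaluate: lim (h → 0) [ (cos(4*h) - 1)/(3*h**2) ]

-8/3

Direct substitution gives 0/0.
Apply L'Hôpital: lim (-4*sin(4*h))/(6*h), still 0/0.
After 2 applications of L'Hôpital's rule the quotient is (-16*cos(4*h))/(6); substituting h = 0 gives -8/3.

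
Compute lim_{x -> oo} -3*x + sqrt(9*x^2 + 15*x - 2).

5/2

This has the form ∞ − ∞. Multiply and divide by the conjugate √(9*x^2 + 15*x - 2) + 3x.
That gives (15x - 2) / (√(9*x^2 + 15*x - 2) + 3x).
Divide numerator and denominator by x: the limit is 15/(2·3) = 5/2.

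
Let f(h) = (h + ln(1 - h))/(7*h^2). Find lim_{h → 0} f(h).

Direct substitution gives 0/0.
Apply L'Hôpital: lim (1 - 1/(1 - h))/(14*h), still 0/0.
After 2 applications of L'Hôpital's rule the quotient is (-1/(1 - h)^2)/(14); substituting h = 0 gives -1/14.

-1/14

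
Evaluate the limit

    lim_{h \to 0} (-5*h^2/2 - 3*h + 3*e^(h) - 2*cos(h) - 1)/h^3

Substitution gives 0/0 (the numerator vanishes to order 3).
Expand each term to order h^3: the coefficient of h^3 in -2·cos(h) is 0 and in 3·e^(h) is 1/2.
Lower-order terms cancel with the polynomial part, so the numerator is (1/2)·h^3 + o(h^3), and the limit is (1/2)/(1) = 1/2.

1/2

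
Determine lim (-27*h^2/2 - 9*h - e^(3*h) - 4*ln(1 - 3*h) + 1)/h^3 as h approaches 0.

Substitution gives 0/0; apply L'Hôpital's rule 3 times.
After differentiating numerator and denominator 3 times the quotient is (-27*e^(3*h) - 216/(3*h - 1)^3)/(6); at h = 0 this is 63/2.

63/2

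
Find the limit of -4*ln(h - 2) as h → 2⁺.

As h → 2⁺, h - 2 → 0⁺ and ln(h - 2) → −∞.
Multiplying by -4 gives ∞.

∞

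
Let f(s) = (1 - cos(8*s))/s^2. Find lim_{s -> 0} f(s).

32

Substitution gives 0/0.
Use (1 − cos u)/u² → 1/2 with u = 8s: the limit is 8²/(2·1) = 32.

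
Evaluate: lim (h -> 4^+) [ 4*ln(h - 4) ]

As h → 4⁺, h - 4 → 0⁺ and ln(h - 4) → −∞.
Multiplying by 4 gives -∞.

-∞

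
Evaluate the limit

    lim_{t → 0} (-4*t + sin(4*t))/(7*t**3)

Direct substitution gives 0/0.
Apply L'Hôpital: lim (4*cos(4*t) - 4)/(21*t^2), still 0/0.
Apply L'Hôpital: lim (-16*sin(4*t))/(42*t), still 0/0.
After 3 applications of L'Hôpital's rule the quotient is (-64*cos(4*t))/(42); substituting t = 0 gives -32/21.

-32/21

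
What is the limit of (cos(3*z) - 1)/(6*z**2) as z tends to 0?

-3/4

Direct substitution gives 0/0.
Apply L'Hôpital: lim (-3*sin(3*z))/(12*z), still 0/0.
After 2 applications of L'Hôpital's rule the quotient is (-9*cos(3*z))/(12); substituting z = 0 gives -3/4.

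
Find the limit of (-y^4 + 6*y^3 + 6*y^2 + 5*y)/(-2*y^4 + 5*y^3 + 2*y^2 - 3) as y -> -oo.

1/2

Numerator and denominator both have degree 4.
Dividing every term by y^4, all lower-order terms vanish and the limit is the ratio of leading coefficients, -1/(-2) = 1/2.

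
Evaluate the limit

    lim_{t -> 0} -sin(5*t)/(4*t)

-5/4

Substitution gives 0/0.
Write it as (5/(-4))·sin(5t)/(5t); since sin(u)/u → 1, the limit is -5/4.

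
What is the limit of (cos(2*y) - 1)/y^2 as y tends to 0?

Direct substitution gives 0/0.
Apply L'Hôpital: lim (-2*sin(2*y))/(2*y), still 0/0.
After 2 applications of L'Hôpital's rule the quotient is (-4*cos(2*y))/(2); substituting y = 0 gives -2.

-2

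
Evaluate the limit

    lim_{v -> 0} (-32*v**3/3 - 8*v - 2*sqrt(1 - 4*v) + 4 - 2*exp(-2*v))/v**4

Substitution gives 0/0 (the numerator vanishes to order 4).
Expand each term to order v^4: the coefficient of v^4 in -2·e^(-2v) is -4/3 and in -2·√(1 - 4v) is 20.
Lower-order terms cancel with the polynomial part, so the numerator is (56/3)·v^4 + o(v^4), and the limit is (56/3)/(1) = 56/3.

56/3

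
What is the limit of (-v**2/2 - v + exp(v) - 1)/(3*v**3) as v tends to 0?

Direct substitution gives 0/0.
Apply L'Hôpital: lim (-v + e^(v) - 1)/(9*v^2), still 0/0.
Apply L'Hôpital: lim (e^(v) - 1)/(18*v), still 0/0.
After 3 applications of L'Hôpital's rule the quotient is (e^(v))/(18); substituting v = 0 gives 1/18.

1/18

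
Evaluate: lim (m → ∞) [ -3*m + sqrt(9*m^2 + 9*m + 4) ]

An ∞ − ∞ form. Rationalising with the conjugate, the difference becomes (9m + 4) / (√(9*m^2 + 9*m + 4) + 3m).
For large m the denominator behaves like 2·3m, so the quotient tends to 9/6 = 3/2.

3/2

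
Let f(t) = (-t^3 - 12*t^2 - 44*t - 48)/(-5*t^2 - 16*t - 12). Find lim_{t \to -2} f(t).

-2

Direct substitution gives 0/0, so factor. Both numerator and denominator have (t + 2) as a factor.
After cancelling, the expression reduces to (-t^2 - 10*t - 24)/(-5*t - 6).
Substituting t = -2 gives -2.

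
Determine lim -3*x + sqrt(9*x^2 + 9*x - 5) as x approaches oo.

An ∞ − ∞ form. Rationalising with the conjugate, the difference becomes (9x - 5) / (√(9*x^2 + 9*x - 5) + 3x).
For large x the denominator behaves like 2·3x, so the quotient tends to 9/6 = 3/2.

3/2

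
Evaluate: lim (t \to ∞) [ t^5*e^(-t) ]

Write as t^5/e^{1t}, an ∞/∞ form.
Exponential growth dominates any polynomial, so repeated L'Hôpital (or the standard result) gives 0.

0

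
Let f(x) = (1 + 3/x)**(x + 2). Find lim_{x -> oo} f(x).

e^(3)

Let L be the limit and take ln: ln L = lim (x + 2)·ln(1 + 3/x) = lim (x + 2)·(3/x + O(1/x²)) = 3.
Hence L = e^(3).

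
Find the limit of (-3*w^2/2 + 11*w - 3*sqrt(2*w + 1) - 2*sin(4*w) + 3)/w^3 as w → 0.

119/6

Substitution gives 0/0; apply L'Hôpital's rule 3 times.
After differentiating numerator and denominator 3 times the quotient is (128*cos(4*w) - 9/(2*w + 1)^(5/2))/(6); at w = 0 this is 119/6.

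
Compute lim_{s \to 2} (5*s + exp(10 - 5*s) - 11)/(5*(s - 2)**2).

Direct substitution gives 0/0.
Apply L'Hôpital: lim (5 - 5*e^(10 - 5*s))/(10*s - 20), still 0/0.
After 2 applications of L'Hôpital's rule the quotient is (25*e^(10 - 5*s))/(10); substituting s = 2 gives 5/2.

5/2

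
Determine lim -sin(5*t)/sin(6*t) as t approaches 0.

-5/6

Substitution gives 0/0.
Divide numerator and denominator by t: sin(5t)/t → 5 and sin(6t)/t → 6, so the limit is -1·5/6 = -5/6.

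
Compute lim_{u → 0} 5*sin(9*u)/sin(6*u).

Substitution gives 0/0.
Divide numerator and denominator by u: sin(9u)/u → 9 and sin(6u)/u → 6, so the limit is 5·9/6 = 15/2.

15/2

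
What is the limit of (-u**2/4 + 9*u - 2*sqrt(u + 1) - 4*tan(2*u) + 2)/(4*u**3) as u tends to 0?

Substitution gives 0/0; apply L'Hôpital's rule 3 times.
After differentiating numerator and denominator 3 times the quotient is (-128*tan(2*u)^2/cos(2*u)^2 - 64/cos(2*u)^4 - 3/(4*(u + 1)^(5/2)))/(24); at u = 0 this is -259/96.

-259/96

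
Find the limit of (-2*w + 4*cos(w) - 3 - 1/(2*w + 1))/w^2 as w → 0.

Substitution gives 0/0 (the numerator vanishes to order 2).
Expand each term to order w^2: the coefficient of w^2 in 4·cos(w) is -2 and in −1/(1 + 2w) is -4.
Lower-order terms cancel with the polynomial part, so the numerator is (-6)·w^2 + o(w^2), and the limit is (-6)/(1) = -6.

-6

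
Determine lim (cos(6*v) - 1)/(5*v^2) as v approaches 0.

-18/5

Direct substitution gives 0/0.
Apply L'Hôpital: lim (-6*sin(6*v))/(10*v), still 0/0.
After 2 applications of L'Hôpital's rule the quotient is (-36*cos(6*v))/(10); substituting v = 0 gives -18/5.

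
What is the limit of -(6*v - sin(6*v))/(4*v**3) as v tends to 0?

Direct substitution gives 0/0.
Apply L'Hôpital: lim (6 - 6*cos(6*v))/(-12*v^2), still 0/0.
Apply L'Hôpital: lim (36*sin(6*v))/(-24*v), still 0/0.
After 3 applications of L'Hôpital's rule the quotient is (216*cos(6*v))/(-24); substituting v = 0 gives -9.

-9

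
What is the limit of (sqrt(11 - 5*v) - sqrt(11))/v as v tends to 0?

Substitution gives 0/0. Multiply numerator and denominator by the conjugate √(11 - 5v) + √11.
The numerator becomes (11 - 5v) − 11 = -5v, so the expression simplifies to -5/(√(11 - 5v) + √11).
Letting v → 0 gives -5/(2√11) = -5*√(11)/22.

-5*√(11)/22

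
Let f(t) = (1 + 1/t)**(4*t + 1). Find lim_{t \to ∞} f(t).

e^(4)

Write it as [(1 + 1/t)^t]^(4) · (1 + 1/t)^(1). The bracketed term tends to e^(1) and the second factor to 1, so the limit is e^(4).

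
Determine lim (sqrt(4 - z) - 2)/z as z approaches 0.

-1/4

Substitution gives 0/0. Multiply numerator and denominator by the conjugate √(4 - z) + √4.
The numerator becomes (4 - z) − 4 = -z, so the expression simplifies to -1/(√(4 - z) + √4).
Letting z → 0 gives -1/(2√4) = -1/4.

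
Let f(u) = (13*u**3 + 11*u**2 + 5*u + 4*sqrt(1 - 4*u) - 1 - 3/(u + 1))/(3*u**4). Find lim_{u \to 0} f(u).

Substitution gives 0/0; apply L'Hôpital's rule 4 times.
After differentiating numerator and denominator 4 times the quotient is (-72/(u + 1)^5 - 960/(1 - 4*u)^(7/2))/(72); at u = 0 this is -43/3.

-43/3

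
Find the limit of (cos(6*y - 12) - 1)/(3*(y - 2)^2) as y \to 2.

Direct substitution gives 0/0.
Apply L'Hôpital: lim (-6*sin(6*y - 12))/(6*y - 12), still 0/0.
After 2 applications of L'Hôpital's rule the quotient is (-36*cos(6*y - 12))/(6); substituting y = 2 gives -6.

-6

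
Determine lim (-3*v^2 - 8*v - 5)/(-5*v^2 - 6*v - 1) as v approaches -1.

At v = -1 both the top and bottom vanish — a removable singularity. Factoring out (v + 1) from each leaves (-3*v - 5)/(-5*v - 1), which at v = -1 equals -1/2.

-1/2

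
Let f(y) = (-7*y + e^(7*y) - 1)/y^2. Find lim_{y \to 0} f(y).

Direct substitution gives 0/0.
Apply L'Hôpital: lim (7*e^(7*y) - 7)/(2*y), still 0/0.
After 2 applications of L'Hôpital's rule the quotient is (49*e^(7*y))/(2); substituting y = 0 gives 49/2.

49/2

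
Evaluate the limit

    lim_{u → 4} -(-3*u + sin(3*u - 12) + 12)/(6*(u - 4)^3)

Direct substitution gives 0/0.
Apply L'Hôpital: lim (3*cos(3*u - 12) - 3)/(-18*(u - 4)^2), still 0/0.
Apply L'Hôpital: lim (-9*sin(3*u - 12))/(144 - 36*u), still 0/0.
After 3 applications of L'Hôpital's rule the quotient is (-27*cos(3*u - 12))/(-36); substituting u = 4 gives 3/4.

3/4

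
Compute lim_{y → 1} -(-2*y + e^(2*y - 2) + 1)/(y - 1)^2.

Direct substitution gives 0/0.
Apply L'Hôpital: lim (2*e^(2*y - 2) - 2)/(2 - 2*y), still 0/0.
After 2 applications of L'Hôpital's rule the quotient is (4*e^(2*y - 2))/(-2); substituting y = 1 gives -2.

-2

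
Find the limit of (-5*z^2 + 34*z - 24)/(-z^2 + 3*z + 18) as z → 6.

Direct substitution gives 0/0, so factor. Both numerator and denominator have (z - 6) as a factor.
After cancelling, the expression reduces to (4 - 5*z)/(-z - 3).
Substituting z = 6 gives 26/9.

26/9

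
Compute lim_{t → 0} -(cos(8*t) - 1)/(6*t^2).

16/3

Direct substitution gives 0/0.
Apply L'Hôpital: lim (-8*sin(8*t))/(-12*t), still 0/0.
After 2 applications of L'Hôpital's rule the quotient is (-64*cos(8*t))/(-12); substituting t = 0 gives 16/3.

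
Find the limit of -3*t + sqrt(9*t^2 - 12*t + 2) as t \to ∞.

This has the form ∞ − ∞. Multiply and divide by the conjugate √(9*t^2 - 12*t + 2) + 3t.
That gives (-12t + 2) / (√(9*t^2 - 12*t + 2) + 3t).
Divide numerator and denominator by t: the limit is -12/(2·3) = -2.

-2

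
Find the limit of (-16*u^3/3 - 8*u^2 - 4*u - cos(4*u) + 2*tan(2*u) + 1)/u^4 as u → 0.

-32/3

Substitution gives 0/0 (the numerator vanishes to order 4).
Expand each term to order u^4: the coefficient of u^4 in 2·tan(2u) is 0 and in −cos(4u) is -32/3.
Lower-order terms cancel with the polynomial part, so the numerator is (-32/3)·u^4 + o(u^4), and the limit is (-32/3)/(1) = -32/3.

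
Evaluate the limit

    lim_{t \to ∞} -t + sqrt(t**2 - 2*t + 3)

This has the form ∞ − ∞. Multiply and divide by the conjugate √(t^2 - 2*t + 3) + t.
That gives (-2t + 3) / (√(t^2 - 2*t + 3) + t).
Divide numerator and denominator by t: the limit is -2/(2·1) = -1.

-1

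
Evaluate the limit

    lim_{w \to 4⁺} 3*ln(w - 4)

As w → 4⁺, w - 4 → 0⁺ and ln(w - 4) → −∞.
Multiplying by 3 gives -∞.

-∞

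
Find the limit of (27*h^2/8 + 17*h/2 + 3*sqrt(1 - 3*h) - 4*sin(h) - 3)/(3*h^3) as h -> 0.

-211/144

Substitution gives 0/0 (the numerator vanishes to order 3).
Expand each term to order h^3: the coefficient of h^3 in 3·√(1 - 3h) is -81/16 and in -4·sin(h) is 2/3.
Lower-order terms cancel with the polynomial part, so the numerator is (-211/48)·h^3 + o(h^3), and the limit is (-211/48)/(3) = -211/144.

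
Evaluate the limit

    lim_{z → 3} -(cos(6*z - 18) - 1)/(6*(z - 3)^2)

3

Direct substitution gives 0/0.
Apply L'Hôpital: lim (-6*sin(6*z - 18))/(36 - 12*z), still 0/0.
After 2 applications of L'Hôpital's rule the quotient is (-36*cos(6*z - 18))/(-12); substituting z = 3 gives 3.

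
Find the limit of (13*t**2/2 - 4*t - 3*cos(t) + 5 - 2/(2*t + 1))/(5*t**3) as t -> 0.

16/5

Substitution gives 0/0; apply L'Hôpital's rule 3 times.
After differentiating numerator and denominator 3 times the quotient is (-3*sin(t) + 96/(2*t + 1)^4)/(30); at t = 0 this is 16/5.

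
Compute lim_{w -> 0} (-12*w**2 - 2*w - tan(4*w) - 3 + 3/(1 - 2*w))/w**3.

8/3

Substitution gives 0/0; apply L'Hôpital's rule 3 times.
After differentiating numerator and denominator 3 times the quotient is (-256*tan(4*w)^2/cos(4*w)^2 - 128/cos(4*w)^4 + 144/(2*w - 1)^4)/(6); at w = 0 this is 8/3.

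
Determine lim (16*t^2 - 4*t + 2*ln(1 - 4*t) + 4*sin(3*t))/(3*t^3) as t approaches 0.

Substitution gives 0/0; apply L'Hôpital's rule 3 times.
After differentiating numerator and denominator 3 times the quotient is (-108*cos(3*t) + 256/(4*t - 1)^3)/(18); at t = 0 this is -182/9.

-182/9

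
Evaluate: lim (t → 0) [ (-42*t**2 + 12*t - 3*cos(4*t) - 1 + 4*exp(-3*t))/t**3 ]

-18

Substitution gives 0/0 (the numerator vanishes to order 3).
Expand each term to order t^3: the coefficient of t^3 in -3·cos(4t) is 0 and in 4·e^(-3t) is -18.
Lower-order terms cancel with the polynomial part, so the numerator is (-18)·t^3 + o(t^3), and the limit is (-18)/(1) = -18.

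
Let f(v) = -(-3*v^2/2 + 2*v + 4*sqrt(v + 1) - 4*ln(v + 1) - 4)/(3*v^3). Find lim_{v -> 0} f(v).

Substitution gives 0/0 (the numerator vanishes to order 3).
Expand each term to order v^3: the coefficient of v^3 in 4·√(1 + v) is 1/4 and in -4·ln(1 + v) is -4/3.
Lower-order terms cancel with the polynomial part, so the numerator is (-13/12)·v^3 + o(v^3), and the limit is (-13/12)/(-3) = 13/36.

13/36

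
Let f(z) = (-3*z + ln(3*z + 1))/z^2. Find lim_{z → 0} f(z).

Direct substitution gives 0/0.
Apply L'Hôpital: lim (-3 + 3/(3*z + 1))/(2*z), still 0/0.
After 2 applications of L'Hôpital's rule the quotient is (-9/(3*z + 1)^2)/(2); substituting z = 0 gives -9/2.

-9/2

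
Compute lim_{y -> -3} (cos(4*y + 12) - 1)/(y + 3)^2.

-8

Direct substitution gives 0/0.
Apply L'Hôpital: lim (-4*sin(4*y + 12))/(2*y + 6), still 0/0.
After 2 applications of L'Hôpital's rule the quotient is (-16*cos(4*y + 12))/(2); substituting y = -3 gives -8.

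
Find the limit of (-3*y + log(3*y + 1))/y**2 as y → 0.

Direct substitution gives 0/0.
Apply L'Hôpital: lim (-3 + 3/(3*y + 1))/(2*y), still 0/0.
After 2 applications of L'Hôpital's rule the quotient is (-9/(3*y + 1)^2)/(2); substituting y = 0 gives -9/2.

-9/2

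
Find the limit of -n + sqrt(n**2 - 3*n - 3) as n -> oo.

An ∞ − ∞ form. Rationalising with the conjugate, the difference becomes (-3n - 3) / (√(n^2 - 3*n - 3) + n).
For large n the denominator behaves like 2·n, so the quotient tends to -3/2 = -3/2.

-3/2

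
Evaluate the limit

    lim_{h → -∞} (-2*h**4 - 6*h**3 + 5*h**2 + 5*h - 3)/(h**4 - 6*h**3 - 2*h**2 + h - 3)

Numerator and denominator both have degree 4.
Dividing every term by h^4, all lower-order terms vanish and the limit is the ratio of leading coefficients, -2/(1) = -2.

-2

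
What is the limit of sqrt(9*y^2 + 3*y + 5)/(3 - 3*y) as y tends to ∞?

-1

For large |y|, √(9*y^2 + 3*y + 5) ≈ √9·|y| and the denominator ≈ -3y.
Since y → +∞, |y| = y, giving √9/(-3) = -1.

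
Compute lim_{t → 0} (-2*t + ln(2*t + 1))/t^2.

-2

Direct substitution gives 0/0.
Apply L'Hôpital: lim (-2 + 2/(2*t + 1))/(2*t), still 0/0.
After 2 applications of L'Hôpital's rule the quotient is (-4/(2*t + 1)^2)/(2); substituting t = 0 gives -2.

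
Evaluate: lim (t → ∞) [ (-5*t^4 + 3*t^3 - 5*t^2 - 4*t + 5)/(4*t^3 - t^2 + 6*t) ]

-∞

The numerator has higher degree (4 > 3); the quotient behaves like (-5/(4))·t^1 for large |t|.
As t → +∞ this diverges to -∞.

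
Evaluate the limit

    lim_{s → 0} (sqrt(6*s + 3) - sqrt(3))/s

A 0/0 form; rationalise with √(3 + 6s) + √3. This collapses the numerator to 6s, leaving 6/(√(3 + 6s) + √3) → 6/(2√3) = √(3).

√(3)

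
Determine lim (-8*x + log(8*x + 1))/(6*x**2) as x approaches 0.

Direct substitution gives 0/0.
Apply L'Hôpital: lim (-8 + 8/(8*x + 1))/(12*x), still 0/0.
After 2 applications of L'Hôpital's rule the quotient is (-64/(8*x + 1)^2)/(12); substituting x = 0 gives -16/3.

-16/3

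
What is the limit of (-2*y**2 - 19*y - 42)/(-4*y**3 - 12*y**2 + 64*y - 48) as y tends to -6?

At y = -6 both the top and bottom vanish — a removable singularity. Factoring out (y + 6) from each leaves (-2*y - 7)/(-4*y^2 + 12*y - 8), which at y = -6 equals -5/224.

-5/224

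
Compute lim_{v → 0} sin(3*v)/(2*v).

Substitution gives 0/0.
Write it as (3/2)·sin(3v)/(3v); since sin(u)/u → 1, the limit is 3/2.

3/2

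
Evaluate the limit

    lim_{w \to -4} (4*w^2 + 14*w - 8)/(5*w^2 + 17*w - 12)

Direct substitution gives 0/0, so factor. Both numerator and denominator have (w + 4) as a factor.
After cancelling, the expression reduces to (4*w - 2)/(5*w - 3).
Substituting w = -4 gives 18/23.

18/23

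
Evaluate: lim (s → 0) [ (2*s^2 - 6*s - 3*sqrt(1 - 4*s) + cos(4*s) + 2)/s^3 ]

12

Substitution gives 0/0; apply L'Hôpital's rule 3 times.
After differentiating numerator and denominator 3 times the quotient is (64*sin(4*s) + 72/(1 - 4*s)^(5/2))/(6); at s = 0 this is 12.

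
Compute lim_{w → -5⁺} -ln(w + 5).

∞

As w → -5⁺, w + 5 → 0⁺ and ln(w + 5) → −∞.
Multiplying by -1 gives ∞.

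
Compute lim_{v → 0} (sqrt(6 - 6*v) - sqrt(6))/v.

-√(6)/2

A 0/0 form; rationalise with √(6 - 6v) + √6. This collapses the numerator to -6v, leaving -6/(√(6 - 6v) + √6) → -6/(2√6) = -√(6)/2.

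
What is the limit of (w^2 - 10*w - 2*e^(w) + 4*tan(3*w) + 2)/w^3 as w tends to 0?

Substitution gives 0/0 (the numerator vanishes to order 3).
Expand each term to order w^3: the coefficient of w^3 in 4·tan(3w) is 36 and in -2·e^(w) is -1/3.
Lower-order terms cancel with the polynomial part, so the numerator is (107/3)·w^3 + o(w^3), and the limit is (107/3)/(1) = 107/3.

107/3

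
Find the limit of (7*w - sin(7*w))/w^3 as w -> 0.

Direct substitution gives 0/0.
Apply L'Hôpital: lim (7 - 7*cos(7*w))/(3*w^2), still 0/0.
Apply L'Hôpital: lim (49*sin(7*w))/(6*w), still 0/0.
After 3 applications of L'Hôpital's rule the quotient is (343*cos(7*w))/(6); substituting w = 0 gives 343/6.

343/6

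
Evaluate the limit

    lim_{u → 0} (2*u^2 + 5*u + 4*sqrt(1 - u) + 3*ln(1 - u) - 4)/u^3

-5/4

Substitution gives 0/0; apply L'Hôpital's rule 3 times.
After differentiating numerator and denominator 3 times the quotient is (6/(u - 1)^3 + 3*(u - 1)^3/(2*(1 - u)^(11/2)))/(6); at u = 0 this is -5/4.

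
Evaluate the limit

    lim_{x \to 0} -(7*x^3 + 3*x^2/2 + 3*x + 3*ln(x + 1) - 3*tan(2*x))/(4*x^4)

3/16

Substitution gives 0/0; apply L'Hôpital's rule 4 times.
After differentiating numerator and denominator 4 times the quotient is (-384*tan(2*x)^3/cos(2*x)^2 - 768*tan(2*x)/cos(2*x)^4 - 18/(x + 1)^4)/(-96); at x = 0 this is 3/16.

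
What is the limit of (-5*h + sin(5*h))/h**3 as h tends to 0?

-125/6

Direct substitution gives 0/0.
Apply L'Hôpital: lim (5*cos(5*h) - 5)/(3*h^2), still 0/0.
Apply L'Hôpital: lim (-25*sin(5*h))/(6*h), still 0/0.
After 3 applications of L'Hôpital's rule the quotient is (-125*cos(5*h))/(6); substituting h = 0 gives -125/6.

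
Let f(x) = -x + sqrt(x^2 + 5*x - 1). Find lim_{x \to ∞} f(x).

5/2

An ∞ − ∞ form. Rationalising with the conjugate, the difference becomes (5x - 1) / (√(x^2 + 5*x - 1) + x).
For large x the denominator behaves like 2·x, so the quotient tends to 5/2 = 5/2.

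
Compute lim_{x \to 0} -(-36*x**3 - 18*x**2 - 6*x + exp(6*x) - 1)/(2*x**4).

-27

Direct substitution gives 0/0.
Apply L'Hôpital: lim (-108*x^2 - 36*x + 6*e^(6*x) - 6)/(-8*x^3), still 0/0.
Apply L'Hôpital: lim (-216*x + 36*e^(6*x) - 36)/(-24*x^2), still 0/0.
Apply L'Hôpital: lim (216*e^(6*x) - 216)/(-48*x), still 0/0.
After 4 applications of L'Hôpital's rule the quotient is (1296*e^(6*x))/(-48); substituting x = 0 gives -27.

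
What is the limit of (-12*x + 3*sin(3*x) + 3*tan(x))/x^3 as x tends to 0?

Substitution gives 0/0; apply L'Hôpital's rule 3 times.
After differentiating numerator and denominator 3 times the quotient is (-81*cos(3*x) + 18*tan(x)^4 + 24*tan(x)^2 + 6)/(6); at x = 0 this is -25/2.

-25/2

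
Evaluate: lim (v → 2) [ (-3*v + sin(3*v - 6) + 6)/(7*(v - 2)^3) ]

-9/14

Direct substitution gives 0/0.
Apply L'Hôpital: lim (3*cos(3*v - 6) - 3)/(21*(v - 2)^2), still 0/0.
Apply L'Hôpital: lim (-9*sin(3*v - 6))/(42*v - 84), still 0/0.
After 3 applications of L'Hôpital's rule the quotient is (-27*cos(3*v - 6))/(42); substituting v = 2 gives -9/14.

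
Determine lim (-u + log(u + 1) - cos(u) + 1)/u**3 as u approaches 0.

1/3

Substitution gives 0/0; apply L'Hôpital's rule 3 times.
After differentiating numerator and denominator 3 times the quotient is (-sin(u) + 2/(u + 1)^3)/(6); at u = 0 this is 1/3.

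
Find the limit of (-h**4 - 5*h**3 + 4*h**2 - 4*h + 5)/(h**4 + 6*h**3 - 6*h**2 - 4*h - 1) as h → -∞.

-1

Numerator and denominator both have degree 4.
Dividing every term by h^4, all lower-order terms vanish and the limit is the ratio of leading coefficients, -1/(1) = -1.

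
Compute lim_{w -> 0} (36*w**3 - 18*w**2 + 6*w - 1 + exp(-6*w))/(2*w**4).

27

Direct substitution gives 0/0.
Apply L'Hôpital: lim (108*w^2 - 36*w + 6 - 6*e^(-6*w))/(8*w^3), still 0/0.
Apply L'Hôpital: lim (216*w - 36 + 36*e^(-6*w))/(24*w^2), still 0/0.
Apply L'Hôpital: lim (216 - 216*e^(-6*w))/(48*w), still 0/0.
After 4 applications of L'Hôpital's rule the quotient is (1296*e^(-6*w))/(48); substituting w = 0 gives 27.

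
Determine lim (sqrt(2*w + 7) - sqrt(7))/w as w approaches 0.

√(7)/7

A 0/0 form; rationalise with √(7 + 2w) + √7. This collapses the numerator to 2w, leaving 2/(√(7 + 2w) + √7) → 2/(2√7) = √(7)/7.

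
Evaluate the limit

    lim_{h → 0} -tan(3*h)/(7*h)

Substitution gives 0/0.
Since tan(u)/u → 1 as u → 0, tan(3h)/(3h) → 1 and the limit is 3/(-7) = -3/7.

-3/7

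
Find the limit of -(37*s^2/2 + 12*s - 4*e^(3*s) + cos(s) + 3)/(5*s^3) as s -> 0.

18/5

Substitution gives 0/0; apply L'Hôpital's rule 3 times.
After differentiating numerator and denominator 3 times the quotient is (-108*e^(3*s) + sin(s))/(-30); at s = 0 this is 18/5.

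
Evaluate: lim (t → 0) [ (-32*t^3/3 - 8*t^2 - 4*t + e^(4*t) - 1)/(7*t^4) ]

Direct substitution gives 0/0.
Apply L'Hôpital: lim (-32*t^2 - 16*t + 4*e^(4*t) - 4)/(28*t^3), still 0/0.
Apply L'Hôpital: lim (-64*t + 16*e^(4*t) - 16)/(84*t^2), still 0/0.
Apply L'Hôpital: lim (64*e^(4*t) - 64)/(168*t), still 0/0.
After 4 applications of L'Hôpital's rule the quotient is (256*e^(4*t))/(168); substituting t = 0 gives 32/21.

32/21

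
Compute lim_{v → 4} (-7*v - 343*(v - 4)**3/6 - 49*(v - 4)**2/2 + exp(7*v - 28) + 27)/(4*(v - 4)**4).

Direct substitution gives 0/0.
Apply L'Hôpital: lim (-49*v - 343*(v - 4)^2/2 + 7*e^(7*v - 28) + 189)/(16*(v - 4)^3), still 0/0.
Apply L'Hôpital: lim (-343*v + 49*e^(7*v - 28) + 1323)/(48*(v - 4)^2), still 0/0.
Apply L'Hôpital: lim (343*e^(7*v - 28) - 343)/(96*v - 384), still 0/0.
After 4 applications of L'Hôpital's rule the quotient is (2401*e^(7*v - 28))/(96); substituting v = 4 gives 2401/96.

2401/96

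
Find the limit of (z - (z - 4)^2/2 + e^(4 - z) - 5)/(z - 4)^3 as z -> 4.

Direct substitution gives 0/0.
Apply L'Hôpital: lim (-z - e^(4 - z) + 5)/(3*(z - 4)^2), still 0/0.
Apply L'Hôpital: lim (e^(4 - z) - 1)/(6*z - 24), still 0/0.
After 3 applications of L'Hôpital's rule the quotient is (-e^(4 - z))/(6); substituting z = 4 gives -1/6.

-1/6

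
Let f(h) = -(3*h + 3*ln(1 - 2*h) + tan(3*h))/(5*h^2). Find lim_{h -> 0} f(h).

6/5

Substitution gives 0/0 (the numerator vanishes to order 2).
Expand each term to order h^2: the coefficient of h^2 in tan(3h) is 0 and in 3·ln(1 - 2h) is -6.
Lower-order terms cancel with the polynomial part, so the numerator is (-6)·h^2 + o(h^2), and the limit is (-6)/(-5) = 6/5.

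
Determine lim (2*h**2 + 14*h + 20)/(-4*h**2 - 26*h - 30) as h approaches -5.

Direct substitution gives 0/0, so factor. Both numerator and denominator have (h + 5) as a factor.
After cancelling, the expression reduces to (2*h + 4)/(-4*h - 6).
Substituting h = -5 gives -3/7.

-3/7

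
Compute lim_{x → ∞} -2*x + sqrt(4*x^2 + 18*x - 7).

This has the form ∞ − ∞. Multiply and divide by the conjugate √(4*x^2 + 18*x - 7) + 2x.
That gives (18x - 7) / (√(4*x^2 + 18*x - 7) + 2x).
Divide numerator and denominator by x: the limit is 18/(2·2) = 9/2.

9/2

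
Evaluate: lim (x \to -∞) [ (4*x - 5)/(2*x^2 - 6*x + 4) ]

0

The denominator has degree 2 and the numerator degree 1. Dividing numerator and denominator by x^2 sends every term to 0 except the leading denominator term, so the limit is 0.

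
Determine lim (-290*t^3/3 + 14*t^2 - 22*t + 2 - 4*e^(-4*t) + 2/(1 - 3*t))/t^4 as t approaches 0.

Substitution gives 0/0; apply L'Hôpital's rule 4 times.
After differentiating numerator and denominator 4 times the quotient is (-1024*e^(-4*t) - 3888/(3*t - 1)^5)/(24); at t = 0 this is 358/3.

358/3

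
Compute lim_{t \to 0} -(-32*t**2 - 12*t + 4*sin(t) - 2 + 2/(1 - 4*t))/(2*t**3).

-191/3

Substitution gives 0/0 (the numerator vanishes to order 3).
Expand each term to order t^3: the coefficient of t^3 in 2·1/(1 - 4t) is 128 and in 4·sin(t) is -2/3.
Lower-order terms cancel with the polynomial part, so the numerator is (382/3)·t^3 + o(t^3), and the limit is (382/3)/(-2) = -191/3.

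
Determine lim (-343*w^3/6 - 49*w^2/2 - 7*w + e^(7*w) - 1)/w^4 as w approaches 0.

2401/24

Direct substitution gives 0/0.
Apply L'Hôpital: lim (-343*w^2/2 - 49*w + 7*e^(7*w) - 7)/(4*w^3), still 0/0.
Apply L'Hôpital: lim (-343*w + 49*e^(7*w) - 49)/(12*w^2), still 0/0.
Apply L'Hôpital: lim (343*e^(7*w) - 343)/(24*w), still 0/0.
After 4 applications of L'Hôpital's rule the quotient is (2401*e^(7*w))/(24); substituting w = 0 gives 2401/24.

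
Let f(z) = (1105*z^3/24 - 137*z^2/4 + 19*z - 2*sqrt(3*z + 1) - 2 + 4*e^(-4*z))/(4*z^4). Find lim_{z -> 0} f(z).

Substitution gives 0/0 (the numerator vanishes to order 4).
Expand each term to order z^4: the coefficient of z^4 in -2·√(1 + 3z) is 405/64 and in 4·e^(-4z) is 128/3.
Lower-order terms cancel with the polynomial part, so the numerator is (9407/192)·z^4 + o(z^4), and the limit is (9407/192)/(4) = 9407/768.

9407/768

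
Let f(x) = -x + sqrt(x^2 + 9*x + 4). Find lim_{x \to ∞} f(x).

An ∞ − ∞ form. Rationalising with the conjugate, the difference becomes (9x + 4) / (√(x^2 + 9*x + 4) + x).
For large x the denominator behaves like 2·x, so the quotient tends to 9/2 = 9/2.

9/2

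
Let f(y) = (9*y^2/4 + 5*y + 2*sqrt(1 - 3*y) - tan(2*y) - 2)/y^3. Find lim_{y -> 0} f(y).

Substitution gives 0/0 (the numerator vanishes to order 3).
Expand each term to order y^3: the coefficient of y^3 in −tan(2y) is -8/3 and in 2·√(1 - 3y) is -27/8.
Lower-order terms cancel with the polynomial part, so the numerator is (-145/24)·y^3 + o(y^3), and the limit is (-145/24)/(1) = -145/24.

-145/24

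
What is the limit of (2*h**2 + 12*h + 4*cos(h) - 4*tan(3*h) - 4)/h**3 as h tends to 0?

Substitution gives 0/0 (the numerator vanishes to order 3).
Expand each term to order h^3: the coefficient of h^3 in -4·tan(3h) is -36 and in 4·cos(h) is 0.
Lower-order terms cancel with the polynomial part, so the numerator is (-36)·h^3 + o(h^3), and the limit is (-36)/(1) = -36.

-36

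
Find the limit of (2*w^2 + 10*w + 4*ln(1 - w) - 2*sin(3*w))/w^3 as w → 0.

23/3

Substitution gives 0/0 (the numerator vanishes to order 3).
Expand each term to order w^3: the coefficient of w^3 in 4·ln(1 - w) is -4/3 and in -2·sin(3w) is 9.
Lower-order terms cancel with the polynomial part, so the numerator is (23/3)·w^3 + o(w^3), and the limit is (23/3)/(1) = 23/3.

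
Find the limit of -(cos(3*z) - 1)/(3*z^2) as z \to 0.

3/2

Direct substitution gives 0/0.
Apply L'Hôpital: lim (-3*sin(3*z))/(-6*z), still 0/0.
After 2 applications of L'Hôpital's rule the quotient is (-9*cos(3*z))/(-6); substituting z = 0 gives 3/2.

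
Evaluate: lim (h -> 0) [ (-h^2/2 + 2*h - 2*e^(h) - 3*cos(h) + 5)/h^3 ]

Substitution gives 0/0 (the numerator vanishes to order 3).
Expand each term to order h^3: the coefficient of h^3 in -3·cos(h) is 0 and in -2·e^(h) is -1/3.
Lower-order terms cancel with the polynomial part, so the numerator is (-1/3)·h^3 + o(h^3), and the limit is (-1/3)/(1) = -1/3.

-1/3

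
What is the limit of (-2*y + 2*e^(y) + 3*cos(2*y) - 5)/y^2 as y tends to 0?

Substitution gives 0/0 (the numerator vanishes to order 2).
Expand each term to order y^2: the coefficient of y^2 in 2·e^(y) is 1 and in 3·cos(2y) is -6.
Lower-order terms cancel with the polynomial part, so the numerator is (-5)·y^2 + o(y^2), and the limit is (-5)/(1) = -5.

-5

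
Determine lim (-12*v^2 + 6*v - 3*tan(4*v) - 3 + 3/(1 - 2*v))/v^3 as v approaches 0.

Substitution gives 0/0; apply L'Hôpital's rule 3 times.
After differentiating numerator and denominator 3 times the quotient is (-768*tan(4*v)^2/cos(4*v)^2 - 384/cos(4*v)^4 + 144/(2*v - 1)^4)/(6); at v = 0 this is -40.

-40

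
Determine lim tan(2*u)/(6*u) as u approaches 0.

Substitution gives 0/0.
Since tan(θ)/θ → 1 as θ → 0, tan(2u)/(2u) → 1 and the limit is 2/6 = 1/3.

1/3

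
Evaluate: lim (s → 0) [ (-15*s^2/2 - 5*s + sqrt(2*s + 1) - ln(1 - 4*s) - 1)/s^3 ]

131/6

Substitution gives 0/0; apply L'Hôpital's rule 3 times.
After differentiating numerator and denominator 3 times the quotient is (-128/(4*s - 1)^3 + 3/(2*s + 1)^(5/2))/(6); at s = 0 this is 131/6.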